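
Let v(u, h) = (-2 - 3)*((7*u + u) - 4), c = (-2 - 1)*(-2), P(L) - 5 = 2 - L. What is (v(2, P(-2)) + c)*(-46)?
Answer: 2484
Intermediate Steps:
P(L) = 7 - L (P(L) = 5 + (2 - L) = 7 - L)
c = 6 (c = -3*(-2) = 6)
v(u, h) = 20 - 40*u (v(u, h) = -5*(8*u - 4) = -5*(-4 + 8*u) = 20 - 40*u)
(v(2, P(-2)) + c)*(-46) = ((20 - 40*2) + 6)*(-46) = ((20 - 80) + 6)*(-46) = (-60 + 6)*(-46) = -54*(-46) = 2484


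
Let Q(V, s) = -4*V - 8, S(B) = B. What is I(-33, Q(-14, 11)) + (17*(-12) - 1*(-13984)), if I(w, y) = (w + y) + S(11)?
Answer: 13806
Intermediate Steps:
Q(V, s) = -8 - 4*V
I(w, y) = 11 + w + y (I(w, y) = (w + y) + 11 = 11 + w + y)
I(-33, Q(-14, 11)) + (17*(-12) - 1*(-13984)) = (11 - 33 + (-8 - 4*(-14))) + (17*(-12) - 1*(-13984)) = (11 - 33 + (-8 + 56)) + (-204 + 13984) = (11 - 33 + 48) + 13780 = 26 + 13780 = 13806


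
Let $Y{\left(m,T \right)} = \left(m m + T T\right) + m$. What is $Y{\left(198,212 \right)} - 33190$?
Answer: $51156$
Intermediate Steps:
$Y{\left(m,T \right)} = m + T^{2} + m^{2}$ ($Y{\left(m,T \right)} = \left(m^{2} + T^{2}\right) + m = \left(T^{2} + m^{2}\right) + m = m + T^{2} + m^{2}$)
$Y{\left(198,212 \right)} - 33190 = \left(198 + 212^{2} + 198^{2}\right) - 33190 = \left(198 + 44944 + 39204\right) - 33190 = 84346 - 33190 = 51156$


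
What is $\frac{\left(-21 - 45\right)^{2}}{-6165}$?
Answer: $- \frac{484}{685} \approx -0.70657$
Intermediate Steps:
$\frac{\left(-21 - 45\right)^{2}}{-6165} = \left(-66\right)^{2} \left(- \frac{1}{6165}\right) = 4356 \left(- \frac{1}{6165}\right) = - \frac{484}{685}$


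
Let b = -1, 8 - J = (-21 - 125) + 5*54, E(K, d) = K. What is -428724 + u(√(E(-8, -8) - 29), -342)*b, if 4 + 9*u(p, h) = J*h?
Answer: -3898184/9 ≈ -4.3313e+5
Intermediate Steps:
J = -116 (J = 8 - ((-21 - 125) + 5*54) = 8 - (-146 + 270) = 8 - 1*124 = 8 - 124 = -116)
u(p, h) = -4/9 - 116*h/9 (u(p, h) = -4/9 + (-116*h)/9 = -4/9 - 116*h/9)
-428724 + u(√(E(-8, -8) - 29), -342)*b = -428724 + (-4/9 - 116/9*(-342))*(-1) = -428724 + (-4/9 + 4408)*(-1) = -428724 + (39668/9)*(-1) = -428724 - 39668/9 = -3898184/9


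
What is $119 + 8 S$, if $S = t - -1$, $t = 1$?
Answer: $135$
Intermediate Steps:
$S = 2$ ($S = 1 - -1 = 1 + 1 = 2$)
$119 + 8 S = 119 + 8 \cdot 2 = 119 + 16 = 135$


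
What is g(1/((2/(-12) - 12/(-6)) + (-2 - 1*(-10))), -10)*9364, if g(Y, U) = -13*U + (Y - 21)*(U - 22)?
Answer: 441287864/59 ≈ 7.4795e+6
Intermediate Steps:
g(Y, U) = -13*U + (-22 + U)*(-21 + Y) (g(Y, U) = -13*U + (-21 + Y)*(-22 + U) = -13*U + (-22 + U)*(-21 + Y))
g(1/((2/(-12) - 12/(-6)) + (-2 - 1*(-10))), -10)*9364 = (462 - 34*(-10) - 22/((2/(-12) - 12/(-6)) + (-2 - 1*(-10))) - 10/((2/(-12) - 12/(-6)) + (-2 - 1*(-10))))*9364 = (462 + 340 - 22/((2*(-1/12) - 12*(-⅙)) + (-2 + 10)) - 10/((2*(-1/12) - 12*(-⅙)) + (-2 + 10)))*9364 = (462 + 340 - 22/((-⅙ + 2) + 8) - 10/((-⅙ + 2) + 8))*9364 = (462 + 340 - 22/(11/6 + 8) - 10/(11/6 + 8))*9364 = (462 + 340 - 22/59/6 - 10/59/6)*9364 = (462 + 340 - 22*6/59 - 10*6/59)*9364 = (462 + 340 - 132/59 - 60/59)*9364 = (47126/59)*9364 = 441287864/59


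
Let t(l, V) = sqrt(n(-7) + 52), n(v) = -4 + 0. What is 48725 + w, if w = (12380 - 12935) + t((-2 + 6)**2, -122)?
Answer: 48170 + 4*sqrt(3) ≈ 48177.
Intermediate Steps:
n(v) = -4
t(l, V) = 4*sqrt(3) (t(l, V) = sqrt(-4 + 52) = sqrt(48) = 4*sqrt(3))
w = -555 + 4*sqrt(3) (w = (12380 - 12935) + 4*sqrt(3) = -555 + 4*sqrt(3) ≈ -548.07)
48725 + w = 48725 + (-555 + 4*sqrt(3)) = 48170 + 4*sqrt(3)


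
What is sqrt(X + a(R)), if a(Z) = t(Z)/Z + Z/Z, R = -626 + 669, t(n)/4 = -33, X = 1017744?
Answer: sqrt(1881804829)/43 ≈ 1008.8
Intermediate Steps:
t(n) = -132 (t(n) = 4*(-33) = -132)
R = 43
a(Z) = 1 - 132/Z (a(Z) = -132/Z + Z/Z = -132/Z + 1 = 1 - 132/Z)
sqrt(X + a(R)) = sqrt(1017744 + (-132 + 43)/43) = sqrt(1017744 + (1/43)*(-89)) = sqrt(1017744 - 89/43) = sqrt(43762903/43) = sqrt(1881804829)/43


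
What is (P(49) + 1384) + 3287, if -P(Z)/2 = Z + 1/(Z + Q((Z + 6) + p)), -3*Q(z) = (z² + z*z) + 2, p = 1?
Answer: 28018777/6127 ≈ 4573.0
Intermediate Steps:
Q(z) = -⅔ - 2*z²/3 (Q(z) = -((z² + z*z) + 2)/3 = -((z² + z²) + 2)/3 = -(2*z² + 2)/3 = -(2 + 2*z²)/3 = -⅔ - 2*z²/3)
P(Z) = -2*Z - 2/(-⅔ + Z - 2*(7 + Z)²/3) (P(Z) = -2*(Z + 1/(Z + (-⅔ - 2*((Z + 6) + 1)²/3))) = -2*(Z + 1/(Z + (-⅔ - 2*((6 + Z) + 1)²/3))) = -2*(Z + 1/(Z + (-⅔ - 2*(7 + Z)²/3))) = -2*(Z + 1/(-⅔ + Z - 2*(7 + Z)²/3)) = -2*Z - 2/(-⅔ + Z - 2*(7 + Z)²/3))
(P(49) + 1384) + 3287 = (2*(3 - 100*49 - 25*49² - 2*49³)/(100 + 2*49² + 25*49) + 1384) + 3287 = (2*(3 - 4900 - 25*2401 - 2*117649)/(100 + 2*2401 + 1225) + 1384) + 3287 = (2*(3 - 4900 - 60025 - 235298)/(100 + 4802 + 1225) + 1384) + 3287 = (2*(-300220)/6127 + 1384) + 3287 = (2*(1/6127)*(-300220) + 1384) + 3287 = (-600440/6127 + 1384) + 3287 = 7879328/6127 + 3287 = 28018777/6127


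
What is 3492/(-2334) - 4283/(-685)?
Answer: 1267417/266465 ≈ 4.7564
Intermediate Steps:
3492/(-2334) - 4283/(-685) = 3492*(-1/2334) - 4283*(-1/685) = -582/389 + 4283/685 = 1267417/266465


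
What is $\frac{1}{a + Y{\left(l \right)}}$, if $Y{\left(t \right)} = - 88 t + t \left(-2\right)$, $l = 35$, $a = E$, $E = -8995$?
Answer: $- \frac{1}{12145} \approx -8.2338 \cdot 10^{-5}$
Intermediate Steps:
$a = -8995$
$Y{\left(t \right)} = - 90 t$ ($Y{\left(t \right)} = - 88 t - 2 t = - 90 t$)
$\frac{1}{a + Y{\left(l \right)}} = \frac{1}{-8995 - 3150} = \frac{1}{-12145} = - \frac{1}{12145}$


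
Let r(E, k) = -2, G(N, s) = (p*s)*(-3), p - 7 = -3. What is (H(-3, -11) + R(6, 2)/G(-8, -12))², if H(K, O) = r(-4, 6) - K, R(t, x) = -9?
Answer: 225/256 ≈ 0.87891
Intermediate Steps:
p = 4 (p = 7 - 3 = 4)
G(N, s) = -12*s (G(N, s) = (4*s)*(-3) = -12*s)
H(K, O) = -2 - K
(H(-3, -11) + R(6, 2)/G(-8, -12))² = ((-2 - 1*(-3)) - 9/((-12*(-12))))² = ((-2 + 3) - 9/144)² = (1 - 9*1/144)² = (1 - 1/16)² = (15/16)² = 225/256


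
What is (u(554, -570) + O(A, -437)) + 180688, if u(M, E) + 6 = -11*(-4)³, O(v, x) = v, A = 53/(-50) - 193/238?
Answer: 539617784/2975 ≈ 1.8138e+5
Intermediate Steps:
A = -5566/2975 (A = 53*(-1/50) - 193*1/238 = -53/50 - 193/238 = -5566/2975 ≈ -1.8709)
u(M, E) = 698 (u(M, E) = -6 - 11*(-4)³ = -6 - 11*(-64) = -6 + 704 = 698)
(u(554, -570) + O(A, -437)) + 180688 = (698 - 5566/2975) + 180688 = 2070984/2975 + 180688 = 539617784/2975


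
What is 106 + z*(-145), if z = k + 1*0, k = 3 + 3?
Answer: -764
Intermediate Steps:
k = 6
z = 6 (z = 6 + 1*0 = 6 + 0 = 6)
106 + z*(-145) = 106 + 6*(-145) = 106 - 870 = -764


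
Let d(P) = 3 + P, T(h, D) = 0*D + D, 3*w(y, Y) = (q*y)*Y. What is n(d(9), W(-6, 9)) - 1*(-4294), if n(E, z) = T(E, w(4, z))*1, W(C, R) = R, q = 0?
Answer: 4294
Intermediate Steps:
w(y, Y) = 0 (w(y, Y) = ((0*y)*Y)/3 = (0*Y)/3 = (⅓)*0 = 0)
T(h, D) = D (T(h, D) = 0 + D = D)
n(E, z) = 0 (n(E, z) = 0*1 = 0)
n(d(9), W(-6, 9)) - 1*(-4294) = 0 - 1*(-4294) = 0 + 4294 = 4294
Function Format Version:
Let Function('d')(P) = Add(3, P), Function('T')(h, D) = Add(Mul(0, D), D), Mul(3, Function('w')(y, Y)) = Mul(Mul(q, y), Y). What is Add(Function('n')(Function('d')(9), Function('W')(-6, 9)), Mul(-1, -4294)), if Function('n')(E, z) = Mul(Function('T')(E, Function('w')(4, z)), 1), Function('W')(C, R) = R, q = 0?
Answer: 4294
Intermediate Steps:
Function('w')(y, Y) = 0 (Function('w')(y, Y) = Mul(Rational(1, 3), Mul(Mul(0, y), Y)) = Mul(Rational(1, 3), Mul(0, Y)) = Mul(Rational(1, 3), 0) = 0)
Function('T')(h, D) = D (Function('T')(h, D) = Add(0, D) = D)
Function('n')(E, z) = 0 (Function('n')(E, z) = Mul(0, 1) = 0)
Add(Function('n')(Function('d')(9), Function('W')(-6, 9)), Mul(-1, -4294)) = Add(0, Mul(-1, -4294)) = Add(0, 4294) = 4294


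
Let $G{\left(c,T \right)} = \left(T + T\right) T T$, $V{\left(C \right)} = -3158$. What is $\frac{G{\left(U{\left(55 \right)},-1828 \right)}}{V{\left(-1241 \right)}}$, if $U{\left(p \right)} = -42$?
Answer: $\frac{6108415552}{1579} \approx 3.8685 \cdot 10^{6}$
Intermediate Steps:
$G{\left(c,T \right)} = 2 T^{3}$ ($G{\left(c,T \right)} = 2 T T T = 2 T^{2} T = 2 T^{3}$)
$\frac{G{\left(U{\left(55 \right)},-1828 \right)}}{V{\left(-1241 \right)}} = \frac{2 \left(-1828\right)^{3}}{-3158} = 2 \left(-6108415552\right) \left(- \frac{1}{3158}\right) = \left(-12216831104\right) \left(- \frac{1}{3158}\right) = \frac{6108415552}{1579}$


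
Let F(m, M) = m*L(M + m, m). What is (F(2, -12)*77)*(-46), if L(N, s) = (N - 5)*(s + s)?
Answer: 425040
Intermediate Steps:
L(N, s) = 2*s*(-5 + N) (L(N, s) = (-5 + N)*(2*s) = 2*s*(-5 + N))
F(m, M) = 2*m²*(-5 + M + m) (F(m, M) = m*(2*m*(-5 + (M + m))) = m*(2*m*(-5 + M + m)) = 2*m²*(-5 + M + m))
(F(2, -12)*77)*(-46) = ((2*2²*(-5 - 12 + 2))*77)*(-46) = ((2*4*(-15))*77)*(-46) = -120*77*(-46) = -9240*(-46) = 425040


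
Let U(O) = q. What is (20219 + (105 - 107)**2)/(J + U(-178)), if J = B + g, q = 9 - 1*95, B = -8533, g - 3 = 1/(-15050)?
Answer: -304356150/129670801 ≈ -2.3471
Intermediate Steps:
g = 45149/15050 (g = 3 + 1/(-15050) = 3 - 1/15050 = 45149/15050 ≈ 2.9999)
q = -86 (q = 9 - 95 = -86)
U(O) = -86
J = -128376501/15050 (J = -8533 + 45149/15050 = -128376501/15050 ≈ -8530.0)
(20219 + (105 - 107)**2)/(J + U(-178)) = (20219 + (105 - 107)**2)/(-128376501/15050 - 86) = (20219 + (-2)**2)/(-129670801/15050) = (20219 + 4)*(-15050/129670801) = 20223*(-15050/129670801) = -304356150/129670801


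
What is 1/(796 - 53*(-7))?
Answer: 1/1167 ≈ 0.00085690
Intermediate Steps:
1/(796 - 53*(-7)) = 1/(796 + 371) = 1/1167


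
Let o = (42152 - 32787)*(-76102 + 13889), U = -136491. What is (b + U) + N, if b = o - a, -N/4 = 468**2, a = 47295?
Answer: -583684627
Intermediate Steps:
o = -582624745 (o = 9365*(-62213) = -582624745)
N = -876096 (N = -4*468**2 = -4*219024 = -876096)
b = -582672040 (b = -582624745 - 1*47295 = -582624745 - 47295 = -582672040)
(b + U) + N = (-582672040 - 136491) - 876096 = -582808531 - 876096 = -583684627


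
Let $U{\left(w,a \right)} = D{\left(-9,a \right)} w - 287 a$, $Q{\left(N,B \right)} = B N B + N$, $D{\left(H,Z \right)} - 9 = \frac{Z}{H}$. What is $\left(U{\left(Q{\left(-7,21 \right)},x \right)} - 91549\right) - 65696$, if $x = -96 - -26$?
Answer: $- \frac{1701589}{9} \approx -1.8907 \cdot 10^{5}$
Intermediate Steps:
$x = -70$ ($x = -96 + 26 = -70$)
$D{\left(H,Z \right)} = 9 + \frac{Z}{H}$
$Q{\left(N,B \right)} = N + N B^{2}$ ($Q{\left(N,B \right)} = N B^{2} + N = N + N B^{2}$)
$U{\left(w,a \right)} = - 287 a + w \left(9 - \frac{a}{9}\right)$ ($U{\left(w,a \right)} = \left(9 + \frac{a}{-9}\right) w - 287 a = \left(9 + a \left(- \frac{1}{9}\right)\right) w - 287 a = \left(9 - \frac{a}{9}\right) w - 287 a = w \left(9 - \frac{a}{9}\right) - 287 a = - 287 a + w \left(9 - \frac{a}{9}\right)$)
$\left(U{\left(Q{\left(-7,21 \right)},x \right)} - 91549\right) - 65696 = \left(\left(\left(-287\right) \left(-70\right) - \frac{- 7 \left(1 + 21^{2}\right) \left(-81 - 70\right)}{9}\right) - 91549\right) - 65696 = \left(\left(20090 - \frac{1}{9} \left(- 7 \left(1 + 441\right)\right) \left(-151\right)\right) - 91549\right) - 65696 = \left(\left(20090 - \frac{1}{9} \left(\left(-7\right) 442\right) \left(-151\right)\right) - 91549\right) - 65696 = \left(\left(20090 - \left(- \frac{3094}{9}\right) \left(-151\right)\right) - 91549\right) - 65696 = \left(\left(20090 - \frac{467194}{9}\right) - 91549\right) - 65696 = \left(- \frac{286384}{9} - 91549\right) - 65696 = - \frac{1110325}{9} - 65696 = - \frac{1701589}{9}$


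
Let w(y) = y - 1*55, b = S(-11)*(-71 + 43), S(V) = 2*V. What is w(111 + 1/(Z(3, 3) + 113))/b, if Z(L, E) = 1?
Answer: 6385/70224 ≈ 0.090923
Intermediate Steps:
b = 616 (b = (2*(-11))*(-71 + 43) = -22*(-28) = 616)
w(y) = -55 + y (w(y) = y - 55 = -55 + y)
w(111 + 1/(Z(3, 3) + 113))/b = (-55 + (111 + 1/(1 + 113)))/616 = (-55 + (111 + 1/114))*(1/616) = (-55 + 12655/114)*(1/616) = (6385/114)*(1/616) = 6385/70224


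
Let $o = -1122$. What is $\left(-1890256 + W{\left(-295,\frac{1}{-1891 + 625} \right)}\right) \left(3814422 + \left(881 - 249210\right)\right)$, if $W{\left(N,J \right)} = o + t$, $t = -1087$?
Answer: $-6748706189245$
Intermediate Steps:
$W{\left(N,J \right)} = -2209$ ($W{\left(N,J \right)} = -1122 - 1087 = -2209$)
$\left(-1890256 + W{\left(-295,\frac{1}{-1891 + 625} \right)}\right) \left(3814422 + \left(881 - 249210\right)\right) = \left(-1890256 - 2209\right) \left(3814422 + \left(881 - 249210\right)\right) = - 1892465 \left(3814422 + \left(881 - 249210\right)\right) = - 1892465 \left(3814422 - 248329\right) = \left(-1892465\right) 3566093 = -6748706189245$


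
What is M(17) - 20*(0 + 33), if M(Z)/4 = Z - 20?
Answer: -672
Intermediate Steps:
M(Z) = -80 + 4*Z (M(Z) = 4*(Z - 20) = 4*(-20 + Z) = -80 + 4*Z)
M(17) - 20*(0 + 33) = (-80 + 4*17) - 20*(0 + 33) = (-80 + 68) - 20*33 = -12 - 1*660 = -12 - 660 = -672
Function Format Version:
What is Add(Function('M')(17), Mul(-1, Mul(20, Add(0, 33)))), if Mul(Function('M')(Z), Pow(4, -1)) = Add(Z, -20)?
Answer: -672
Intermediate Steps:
Function('M')(Z) = Add(-80, Mul(4, Z)) (Function('M')(Z) = Mul(4, Add(Z, -20)) = Mul(4, Add(-20, Z)) = Add(-80, Mul(4, Z)))
Add(Function('M')(17), Mul(-1, Mul(20, Add(0, 33)))) = Add(Add(-80, Mul(4, 17)), Mul(-1, Mul(20, Add(0, 33)))) = Add(Add(-80, 68), Mul(-1, Mul(20, 33))) = Add(-12, Mul(-1, 660)) = Add(-12, -660) = -672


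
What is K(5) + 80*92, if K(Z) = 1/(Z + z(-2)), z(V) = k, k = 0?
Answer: 36801/5 ≈ 7360.2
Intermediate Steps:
z(V) = 0
K(Z) = 1/Z (K(Z) = 1/(Z + 0) = 1/Z)
K(5) + 80*92 = 1/5 + 80*92 = 1/5 + 7360 = 36801/5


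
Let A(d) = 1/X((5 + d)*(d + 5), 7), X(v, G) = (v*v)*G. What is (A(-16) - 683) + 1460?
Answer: 79632400/102487 ≈ 777.00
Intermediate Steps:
X(v, G) = G*v² (X(v, G) = v²*G = G*v²)
A(d) = 1/(7*(5 + d)⁴) (A(d) = 1/(7*((5 + d)*(d + 5))²) = 1/(7*((5 + d)*(5 + d))²) = 1/(7*((5 + d)²)²) = 1/(7*(5 + d)⁴))
(A(-16) - 683) + 1460 = (1/(7*(25 + (-16)² + 10*(-16))²) - 683) + 1460 = (1/(7*(25 + 256 - 160)²) - 683) + 1460 = ((⅐)/121² - 683) + 1460 = ((⅐)*(1/14641) - 683) + 1460 = (1/102487 - 683) + 1460 = -69998620/102487 + 1460 = 79632400/102487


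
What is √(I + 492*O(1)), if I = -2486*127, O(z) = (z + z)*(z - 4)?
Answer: I*√318674 ≈ 564.51*I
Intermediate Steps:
O(z) = 2*z*(-4 + z) (O(z) = (2*z)*(-4 + z) = 2*z*(-4 + z))
I = -315722
√(I + 492*O(1)) = √(-315722 + 492*(2*1*(-4 + 1))) = √(-315722 + 492*(2*1*(-3))) = √(-315722 + 492*(-6)) = √(-315722 - 2952) = √(-318674) = I*√318674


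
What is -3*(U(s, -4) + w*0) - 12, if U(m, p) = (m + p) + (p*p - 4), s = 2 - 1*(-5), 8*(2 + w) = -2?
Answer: -57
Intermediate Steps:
w = -9/4 (w = -2 + (⅛)*(-2) = -2 - ¼ = -9/4 ≈ -2.2500)
s = 7 (s = 2 + 5 = 7)
U(m, p) = -4 + m + p + p² (U(m, p) = (m + p) + (p² - 4) = (m + p) + (-4 + p²) = -4 + m + p + p²)
-3*(U(s, -4) + w*0) - 12 = -3*((-4 + 7 - 4 + (-4)²) - 9/4*0) - 12 = -3*((-4 + 7 - 4 + 16) + 0) - 12 = -3*(15 + 0) - 12 = -3*15 - 12 = -45 - 12 = -57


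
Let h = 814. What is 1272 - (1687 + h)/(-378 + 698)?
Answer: 404539/320 ≈ 1264.2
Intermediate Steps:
1272 - (1687 + h)/(-378 + 698) = 1272 - (1687 + 814)/(-378 + 698) = 1272 - 2501/320 = 404539/320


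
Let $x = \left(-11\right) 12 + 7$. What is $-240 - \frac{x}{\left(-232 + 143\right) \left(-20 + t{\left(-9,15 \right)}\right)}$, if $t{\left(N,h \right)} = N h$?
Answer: $- \frac{662135}{2759} \approx -239.99$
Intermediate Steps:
$x = -125$ ($x = -132 + 7 = -125$)
$-240 - \frac{x}{\left(-232 + 143\right) \left(-20 + t{\left(-9,15 \right)}\right)} = -240 - - \frac{125}{\left(-232 + 143\right) \left(-20 - 135\right)} = -240 - - \frac{125}{\left(-89\right) \left(-20 - 135\right)} = -240 - - \frac{125}{\left(-89\right) \left(-155\right)} = -240 - - \frac{125}{13795} = -240 - \left(-125\right) \frac{1}{13795} = -240 - - \frac{25}{2759} = -240 + \frac{25}{2759} = - \frac{662135}{2759}$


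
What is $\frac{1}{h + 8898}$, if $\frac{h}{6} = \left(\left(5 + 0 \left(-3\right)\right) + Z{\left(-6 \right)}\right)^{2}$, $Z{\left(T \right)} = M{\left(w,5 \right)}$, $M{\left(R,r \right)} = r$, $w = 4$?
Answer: $\frac{1}{9498} \approx 0.00010529$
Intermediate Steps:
$Z{\left(T \right)} = 5$
$h = 600$ ($h = 6 \left(\left(5 + 0 \left(-3\right)\right) + 5\right)^{2} = 6 \left(\left(5 + 0\right) + 5\right)^{2} = 6 \left(5 + 5\right)^{2} = 6 \cdot 10^{2} = 6 \cdot 100 = 600$)
$\frac{1}{h + 8898} = \frac{1}{600 + 8898} = \frac{1}{9498}$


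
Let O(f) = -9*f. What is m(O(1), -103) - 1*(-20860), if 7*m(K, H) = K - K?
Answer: 20860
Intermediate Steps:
m(K, H) = 0 (m(K, H) = (K - K)/7 = (1/7)*0 = 0)
m(O(1), -103) - 1*(-20860) = 0 - 1*(-20860) = 0 + 20860 = 20860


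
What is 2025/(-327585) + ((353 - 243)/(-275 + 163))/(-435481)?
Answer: -3291035215/532586295304 ≈ -0.0061793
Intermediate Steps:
2025/(-327585) + ((353 - 243)/(-275 + 163))/(-435481) = 2025*(-1/327585) + (110/(-112))*(-1/435481) = -135/21839 - 1/112*110*(-1/435481) = -135/21839 - 55/56*(-1/435481) = -135/21839 + 55/24386936 = -3291035215/532586295304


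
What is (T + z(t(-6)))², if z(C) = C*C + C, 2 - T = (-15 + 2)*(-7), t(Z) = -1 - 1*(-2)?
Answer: 7569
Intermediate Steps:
t(Z) = 1 (t(Z) = -1 + 2 = 1)
T = -89 (T = 2 - (-15 + 2)*(-7) = 2 - (-13)*(-7) = 2 - 1*91 = 2 - 91 = -89)
z(C) = C + C² (z(C) = C² + C = C + C²)
(T + z(t(-6)))² = (-89 + 1*(1 + 1))² = (-89 + 1*2)² = (-89 + 2)² = (-87)² = 7569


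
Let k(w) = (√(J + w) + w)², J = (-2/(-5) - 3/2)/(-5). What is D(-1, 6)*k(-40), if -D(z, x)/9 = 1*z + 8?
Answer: -4914693/50 + 1512*I*√442 ≈ -98294.0 + 31788.0*I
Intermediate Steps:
J = 11/50 (J = (-2*(-⅕) - 3*½)*(-⅕) = (⅖ - 3/2)*(-⅕) = -11/10*(-⅕) = 11/50 ≈ 0.22000)
D(z, x) = -72 - 9*z (D(z, x) = -9*(1*z + 8) = -9*(z + 8) = -9*(8 + z) = -72 - 9*z)
k(w) = (w + √(11/50 + w))² (k(w) = (√(11/50 + w) + w)² = (w + √(11/50 + w))²)
D(-1, 6)*k(-40) = (-72 - 9*(-1))*(-40 + √(11/50 - 40))² = (-72 + 9)*(-40 + √(-1989/50))² = -63*(-40 + 3*I*√442/10)²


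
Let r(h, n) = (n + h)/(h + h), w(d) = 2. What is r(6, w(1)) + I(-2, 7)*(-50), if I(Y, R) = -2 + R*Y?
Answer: 2402/3 ≈ 800.67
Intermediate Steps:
r(h, n) = (h + n)/(2*h) (r(h, n) = (h + n)/((2*h)) = (h + n)*(1/(2*h)) = (h + n)/(2*h))
r(6, w(1)) + I(-2, 7)*(-50) = (1/2)*(6 + 2)/6 + (-2 + 7*(-2))*(-50) = (1/2)*(1/6)*8 + (-2 - 14)*(-50) = 2/3 - 16*(-50) = 2/3 + 800 = 2402/3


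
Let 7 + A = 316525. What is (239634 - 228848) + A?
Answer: 327304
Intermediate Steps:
A = 316518 (A = -7 + 316525 = 316518)
(239634 - 228848) + A = (239634 - 228848) + 316518 = 10786 + 316518 = 327304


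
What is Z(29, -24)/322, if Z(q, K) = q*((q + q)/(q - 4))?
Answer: 841/4025 ≈ 0.20894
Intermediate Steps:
Z(q, K) = 2*q²/(-4 + q) (Z(q, K) = q*((2*q)/(-4 + q)) = q*(2*q/(-4 + q)) = 2*q²/(-4 + q))
Z(29, -24)/322 = (2*29²/(-4 + 29))/322 = (2*841/25)*(1/322) = (2*841*(1/25))*(1/322) = (1682/25)*(1/322) = 841/4025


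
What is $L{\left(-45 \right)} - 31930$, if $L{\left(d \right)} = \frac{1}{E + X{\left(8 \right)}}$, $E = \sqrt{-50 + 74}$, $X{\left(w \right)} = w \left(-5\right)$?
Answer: $- \frac{6290215}{197} - \frac{\sqrt{6}}{788} \approx -31930.0$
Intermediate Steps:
$X{\left(w \right)} = - 5 w$
$E = 2 \sqrt{6}$ ($E = \sqrt{24} = 2 \sqrt{6} \approx 4.899$)
$L{\left(d \right)} = \frac{1}{-40 + 2 \sqrt{6}}$ ($L{\left(d \right)} = \frac{1}{2 \sqrt{6} - 40} = \frac{1}{-40 + 2 \sqrt{6}}$)
$L{\left(-45 \right)} - 31930 = \left(- \frac{5}{197} - \frac{\sqrt{6}}{788}\right) - 31930 = - \frac{6290215}{197} - \frac{\sqrt{6}}{788}$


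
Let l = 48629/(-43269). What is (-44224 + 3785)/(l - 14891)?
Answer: 1749755091/644367308 ≈ 2.7155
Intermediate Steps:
l = -48629/43269 (l = 48629*(-1/43269) = -48629/43269 ≈ -1.1239)
(-44224 + 3785)/(l - 14891) = (-44224 + 3785)/(-48629/43269 - 14891) = -40439/(-644367308/43269) = -40439*(-43269/644367308) = 1749755091/644367308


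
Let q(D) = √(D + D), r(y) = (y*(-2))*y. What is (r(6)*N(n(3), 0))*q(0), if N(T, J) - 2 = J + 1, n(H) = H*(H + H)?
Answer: 0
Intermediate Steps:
n(H) = 2*H² (n(H) = H*(2*H) = 2*H²)
r(y) = -2*y² (r(y) = (-2*y)*y = -2*y²)
q(D) = √2*√D (q(D) = √(2*D) = √2*√D)
N(T, J) = 3 + J (N(T, J) = 2 + (J + 1) = 2 + (1 + J) = 3 + J)
(r(6)*N(n(3), 0))*q(0) = ((-2*6²)*(3 + 0))*(√2*√0) = (-2*36*3)*(√2*0) = -72*3*0 = -216*0 = 0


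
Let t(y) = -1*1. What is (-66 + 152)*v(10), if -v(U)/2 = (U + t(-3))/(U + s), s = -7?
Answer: -516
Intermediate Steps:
t(y) = -1
v(U) = -2*(-1 + U)/(-7 + U) (v(U) = -2*(U - 1)/(U - 7) = -2*(-1 + U)/(-7 + U))
(-66 + 152)*v(10) = (-66 + 152)*(2*(1 - 1*10)/(-7 + 10)) = 86*(2*(1 - 10)/3) = 86*(2*(⅓)*(-9)) = 86*(-6) = -516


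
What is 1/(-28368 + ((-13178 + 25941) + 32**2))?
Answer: -1/14581 ≈ -6.8582e-5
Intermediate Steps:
1/(-28368 + ((-13178 + 25941) + 32**2)) = 1/(-28368 + (12763 + 1024)) = 1/(-28368 + 13787) = 1/(-14581) = -1/14581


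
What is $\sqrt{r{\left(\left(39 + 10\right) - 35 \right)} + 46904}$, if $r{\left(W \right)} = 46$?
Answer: $5 \sqrt{1878} \approx 216.68$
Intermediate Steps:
$\sqrt{r{\left(\left(39 + 10\right) - 35 \right)} + 46904} = \sqrt{46 + 46904} = \sqrt{46950} = 5 \sqrt{1878}$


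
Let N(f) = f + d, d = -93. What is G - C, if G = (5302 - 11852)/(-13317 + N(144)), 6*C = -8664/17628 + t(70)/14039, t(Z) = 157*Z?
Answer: 60899265989/136794289203 ≈ 0.44519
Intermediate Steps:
N(f) = -93 + f (N(f) = f - 93 = -93 + f)
C = 3004076/61869873 (C = (-8664/17628 + (157*70)/14039)/6 = (-8664*1/17628 + 10990*(1/14039))/6 = (-722/1469 + 10990/14039)/6 = (⅙)*(6008152/20623291) = 3004076/61869873 ≈ 0.048555)
G = 3275/6633 (G = (5302 - 11852)/(-13317 + (-93 + 144)) = -6550/(-13317 + 51) = -6550/(-13266) = -6550*(-1/13266) = 3275/6633 ≈ 0.49374)
G - C = 3275/6633 - 1*3004076/61869873 = 3275/6633 - 3004076/61869873 = 60899265989/136794289203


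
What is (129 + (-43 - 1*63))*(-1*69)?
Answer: -1587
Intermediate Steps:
(129 + (-43 - 1*63))*(-1*69) = (129 + (-43 - 63))*(-69) = (129 - 106)*(-69) = 23*(-69) = -1587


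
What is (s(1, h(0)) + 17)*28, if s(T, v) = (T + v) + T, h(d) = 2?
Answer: 588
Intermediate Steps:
s(T, v) = v + 2*T
(s(1, h(0)) + 17)*28 = ((2 + 2*1) + 17)*28 = ((2 + 2) + 17)*28 = (4 + 17)*28 = 21*28 = 588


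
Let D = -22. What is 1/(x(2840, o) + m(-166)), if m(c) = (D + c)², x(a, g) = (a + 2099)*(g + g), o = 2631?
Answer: 1/26024362 ≈ 3.8426e-8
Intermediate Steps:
x(a, g) = 2*g*(2099 + a) (x(a, g) = (2099 + a)*(2*g) = 2*g*(2099 + a))
m(c) = (-22 + c)²
1/(x(2840, o) + m(-166)) = 1/(2*2631*(2099 + 2840) + (-22 - 166)²) = 1/(2*2631*4939 + (-188)²) = 1/(25989018 + 35344) = 1/26024362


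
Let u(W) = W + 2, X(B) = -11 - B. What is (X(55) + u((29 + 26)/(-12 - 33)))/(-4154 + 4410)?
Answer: -587/2304 ≈ -0.25477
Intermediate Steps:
u(W) = 2 + W
(X(55) + u((29 + 26)/(-12 - 33)))/(-4154 + 4410) = ((-11 - 1*55) + (2 + (29 + 26)/(-12 - 33)))/(-4154 + 4410) = ((-11 - 55) + (2 + 55/(-45)))/256 = (-66 + (2 + 55*(-1/45)))*(1/256) = (-66 + (2 - 11/9))*(1/256) = (-66 + 7/9)*(1/256) = -587/9*1/256 = -587/2304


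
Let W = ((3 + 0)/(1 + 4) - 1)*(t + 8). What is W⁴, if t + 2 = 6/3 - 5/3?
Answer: 2085136/50625 ≈ 41.188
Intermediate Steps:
t = -5/3 (t = -2 + (6/3 - 5/3) = -2 + (6*(⅓) - 5*⅓) = -2 + (2 - 5/3) = -2 + ⅓ = -5/3 ≈ -1.6667)
W = -38/15 (W = ((3 + 0)/(1 + 4) - 1)*(-5/3 + 8) = (3/5 - 1)*(19/3) = (3*(⅕) - 1)*(19/3) = (⅗ - 1)*(19/3) = -⅖*19/3 = -38/15 ≈ -2.5333)
W⁴ = (-38/15)⁴ = 2085136/50625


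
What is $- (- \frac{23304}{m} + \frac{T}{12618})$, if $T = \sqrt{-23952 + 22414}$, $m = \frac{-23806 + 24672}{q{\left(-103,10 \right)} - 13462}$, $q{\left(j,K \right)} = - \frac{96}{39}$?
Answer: $- \frac{2039542776}{5629} - \frac{i \sqrt{1538}}{12618} \approx -3.6233 \cdot 10^{5} - 0.003108 i$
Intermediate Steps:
$q{\left(j,K \right)} = - \frac{32}{13}$ ($q{\left(j,K \right)} = \left(-96\right) \frac{1}{39} = - \frac{32}{13}$)
$m = - \frac{5629}{87519}$ ($m = \frac{-23806 + 24672}{- \frac{32}{13} - 13462} = \frac{866}{- \frac{175038}{13}} = 866 \left(- \frac{13}{175038}\right) = - \frac{5629}{87519} \approx -0.064317$)
$T = i \sqrt{1538}$ ($T = \sqrt{-1538} = i \sqrt{1538} \approx 39.217 i$)
$- (- \frac{23304}{m} + \frac{T}{12618}) = - (- \frac{23304}{- \frac{5629}{87519}} + \frac{i \sqrt{1538}}{12618}) = - (\left(-23304\right) \left(- \frac{87519}{5629}\right) + i \sqrt{1538} \cdot \frac{1}{12618}) = - (\frac{2039542776}{5629} + \frac{i \sqrt{1538}}{12618}) = - \frac{2039542776}{5629} - \frac{i \sqrt{1538}}{12618}$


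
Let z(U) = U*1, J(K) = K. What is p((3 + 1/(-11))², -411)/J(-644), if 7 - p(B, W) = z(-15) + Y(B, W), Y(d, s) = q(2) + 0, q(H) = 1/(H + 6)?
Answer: -25/736 ≈ -0.033967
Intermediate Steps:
q(H) = 1/(6 + H)
Y(d, s) = ⅛ (Y(d, s) = 1/(6 + 2) + 0 = 1/8 + 0 = ⅛ + 0 = ⅛)
z(U) = U
p(B, W) = 175/8 (p(B, W) = 7 - (-15 + ⅛) = 7 - 1*(-119/8) = 7 + 119/8 = 175/8)
p((3 + 1/(-11))², -411)/J(-644) = (175/8)/(-644) = (175/8)*(-1/644) = -25/736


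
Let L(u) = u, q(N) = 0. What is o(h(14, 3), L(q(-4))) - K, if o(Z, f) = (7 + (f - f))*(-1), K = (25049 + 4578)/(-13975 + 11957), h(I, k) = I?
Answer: 15501/2018 ≈ 7.6814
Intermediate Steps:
K = -29627/2018 (K = 29627/(-2018) = 29627*(-1/2018) = -29627/2018 ≈ -14.681)
o(Z, f) = -7 (o(Z, f) = (7 + 0)*(-1) = 7*(-1) = -7)
o(h(14, 3), L(q(-4))) - K = -7 - 1*(-29627/2018) = -7 + 29627/2018 = 15501/2018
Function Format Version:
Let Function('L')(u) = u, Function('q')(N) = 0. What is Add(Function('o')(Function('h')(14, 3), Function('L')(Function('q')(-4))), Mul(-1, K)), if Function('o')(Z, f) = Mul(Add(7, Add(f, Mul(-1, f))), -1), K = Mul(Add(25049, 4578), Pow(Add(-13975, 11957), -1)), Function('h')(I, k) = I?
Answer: Rational(15501, 2018) ≈ 7.6814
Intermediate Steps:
K = Rational(-29627, 2018) (K = Mul(29627, Pow(-2018, -1)) = Mul(29627, Rational(-1, 2018)) = Rational(-29627, 2018) ≈ -14.681)
Function('o')(Z, f) = -7 (Function('o')(Z, f) = Mul(Add(7, 0), -1) = Mul(7, -1) = -7)
Add(Function('o')(Function('h')(14, 3), Function('L')(Function('q')(-4))), Mul(-1, K)) = Add(-7, Mul(-1, Rational(-29627, 2018))) = Add(-7, Rational(29627, 2018)) = Rational(15501, 2018)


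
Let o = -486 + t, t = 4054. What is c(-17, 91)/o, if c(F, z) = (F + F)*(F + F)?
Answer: 289/892 ≈ 0.32399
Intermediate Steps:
o = 3568 (o = -486 + 4054 = 3568)
c(F, z) = 4*F² (c(F, z) = (2*F)*(2*F) = 4*F²)
c(-17, 91)/o = (4*(-17)²)/3568 = (4*289)*(1/3568) = 1156*(1/3568) = 289/892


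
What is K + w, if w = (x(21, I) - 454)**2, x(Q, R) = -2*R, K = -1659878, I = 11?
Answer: -1433302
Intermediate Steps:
w = 226576 (w = (-2*11 - 454)**2 = (-22 - 454)**2 = (-476)**2 = 226576)
K + w = -1659878 + 226576 = -1433302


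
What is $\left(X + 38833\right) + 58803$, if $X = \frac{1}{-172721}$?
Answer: $\frac{16863787555}{172721} \approx 97636.0$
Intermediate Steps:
$X = - \frac{1}{172721} \approx -5.7897 \cdot 10^{-6}$
$\left(X + 38833\right) + 58803 = \left(- \frac{1}{172721} + 38833\right) + 58803 = \frac{6707274592}{172721} + 58803 = \frac{16863787555}{172721}$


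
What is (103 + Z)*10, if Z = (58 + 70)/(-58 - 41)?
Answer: 100690/99 ≈ 1017.1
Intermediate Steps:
Z = -128/99 (Z = 128/(-99) = 128*(-1/99) = -128/99 ≈ -1.2929)
(103 + Z)*10 = (103 - 128/99)*10 = (10069/99)*10 = 100690/99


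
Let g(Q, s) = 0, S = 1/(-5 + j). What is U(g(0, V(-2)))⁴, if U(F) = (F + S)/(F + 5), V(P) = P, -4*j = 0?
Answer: 1/390625 ≈ 2.5600e-6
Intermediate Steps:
j = 0 (j = -¼*0 = 0)
S = -⅕ (S = 1/(-5 + 0) = 1/(-5) = -⅕ ≈ -0.20000)
U(F) = (-⅕ + F)/(5 + F) (U(F) = (F - ⅕)/(F + 5) = (-⅕ + F)/(5 + F))
U(g(0, V(-2)))⁴ = ((-⅕ + 0)/(5 + 0))⁴ = (-⅕/5)⁴ = ((⅕)*(-⅕))⁴ = (-1/25)⁴ = 1/390625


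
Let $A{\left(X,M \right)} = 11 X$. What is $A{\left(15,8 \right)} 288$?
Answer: $47520$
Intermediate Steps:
$A{\left(15,8 \right)} 288 = 11 \cdot 15 \cdot 288 = 165 \cdot 288 = 47520$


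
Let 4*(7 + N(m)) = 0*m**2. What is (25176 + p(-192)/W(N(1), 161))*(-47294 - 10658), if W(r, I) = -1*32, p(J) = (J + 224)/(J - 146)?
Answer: -246570953264/169 ≈ -1.4590e+9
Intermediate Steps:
N(m) = -7 (N(m) = -7 + (0*m**2)/4 = -7 + (1/4)*0 = -7 + 0 = -7)
p(J) = (224 + J)/(-146 + J)
W(r, I) = -32
(25176 + p(-192)/W(N(1), 161))*(-47294 - 10658) = (25176 + ((224 - 192)/(-146 - 192))/(-32))*(-47294 - 10658) = (25176 + (32/(-338))*(-1/32))*(-57952) = (25176 - 1/338*32*(-1/32))*(-57952) = (25176 - 16/169*(-1/32))*(-57952) = (25176 + 1/338)*(-57952) = (8509489/338)*(-57952) = -246570953264/169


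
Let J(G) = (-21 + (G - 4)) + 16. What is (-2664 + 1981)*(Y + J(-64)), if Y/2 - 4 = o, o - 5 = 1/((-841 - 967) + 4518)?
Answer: 50899892/1355 ≈ 37565.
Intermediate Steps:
o = 13551/2710 (o = 5 + 1/((-841 - 967) + 4518) = 5 + 1/(-1808 + 4518) = 5 + 1/2710 = 13551/2710 ≈ 5.0004)
J(G) = -9 + G (J(G) = (-21 + (-4 + G)) + 16 = (-25 + G) + 16 = -9 + G)
Y = 24391/1355 (Y = 8 + 2*(13551/2710) = 8 + 13551/1355 = 24391/1355 ≈ 18.001)
(-2664 + 1981)*(Y + J(-64)) = (-2664 + 1981)*(24391/1355 + (-9 - 64)) = -683*(24391/1355 - 73) = -683*(-74524/1355) = 50899892/1355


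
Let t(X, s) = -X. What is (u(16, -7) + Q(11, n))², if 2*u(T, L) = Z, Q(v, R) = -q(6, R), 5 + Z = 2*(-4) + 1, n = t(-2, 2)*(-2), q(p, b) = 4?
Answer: 100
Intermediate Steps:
n = -4 (n = -1*(-2)*(-2) = 2*(-2) = -4)
Z = -12 (Z = -5 + (2*(-4) + 1) = -5 + (-8 + 1) = -5 - 7 = -12)
Q(v, R) = -4 (Q(v, R) = -1*4 = -4)
u(T, L) = -6 (u(T, L) = (½)*(-12) = -6)
(u(16, -7) + Q(11, n))² = (-6 - 4)² = (-10)² = 100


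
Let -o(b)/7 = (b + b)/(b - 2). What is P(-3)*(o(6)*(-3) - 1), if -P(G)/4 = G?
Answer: 744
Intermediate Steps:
o(b) = -14*b/(-2 + b) (o(b) = -7*(b + b)/(b - 2) = -7*2*b/(-2 + b) = -14*b/(-2 + b))
P(G) = -4*G
P(-3)*(o(6)*(-3) - 1) = (-4*(-3))*(-14*6/(-2 + 6)*(-3) - 1) = 12*(-14*6/4*(-3) - 1) = 12*(-14*6*¼*(-3) - 1) = 12*(-21*(-3) - 1) = 12*(63 - 1) = 12*62 = 744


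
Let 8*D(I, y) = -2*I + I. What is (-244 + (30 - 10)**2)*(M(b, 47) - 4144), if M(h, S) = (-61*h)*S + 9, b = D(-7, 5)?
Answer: -2072811/2 ≈ -1.0364e+6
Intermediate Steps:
D(I, y) = -I/8 (D(I, y) = (-2*I + I)/8 = (-I)/8 = -I/8)
b = 7/8 (b = -1/8*(-7) = 7/8 ≈ 0.87500)
M(h, S) = 9 - 61*S*h (M(h, S) = -61*S*h + 9 = 9 - 61*S*h)
(-244 + (30 - 10)**2)*(M(b, 47) - 4144) = (-244 + (30 - 10)**2)*((9 - 61*47*7/8) - 4144) = (-244 + 20**2)*((9 - 20069/8) - 4144) = (-244 + 400)*(-19997/8 - 4144) = 156*(-53149/8) = -2072811/2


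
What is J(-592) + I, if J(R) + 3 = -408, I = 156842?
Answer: 156431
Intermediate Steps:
J(R) = -411 (J(R) = -3 - 408 = -411)
J(-592) + I = -411 + 156842 = 156431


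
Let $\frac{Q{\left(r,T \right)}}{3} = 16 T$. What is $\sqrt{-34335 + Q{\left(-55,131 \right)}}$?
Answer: $i \sqrt{28047} \approx 167.47 i$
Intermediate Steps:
$Q{\left(r,T \right)} = 48 T$ ($Q{\left(r,T \right)} = 3 \cdot 16 T = 48 T$)
$\sqrt{-34335 + Q{\left(-55,131 \right)}} = \sqrt{-34335 + 48 \cdot 131} = \sqrt{-34335 + 6288} = \sqrt{-28047} = i \sqrt{28047}$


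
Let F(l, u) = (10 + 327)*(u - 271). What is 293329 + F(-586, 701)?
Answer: 438239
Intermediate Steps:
F(l, u) = -91327 + 337*u (F(l, u) = 337*(-271 + u) = -91327 + 337*u)
293329 + F(-586, 701) = 293329 + (-91327 + 337*701) = 293329 + (-91327 + 236237) = 293329 + 144910 = 438239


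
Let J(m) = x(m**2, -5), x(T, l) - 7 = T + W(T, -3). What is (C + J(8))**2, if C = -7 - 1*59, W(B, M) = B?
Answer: 4761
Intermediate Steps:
x(T, l) = 7 + 2*T (x(T, l) = 7 + (T + T) = 7 + 2*T)
J(m) = 7 + 2*m**2
C = -66 (C = -7 - 59 = -66)
(C + J(8))**2 = (-66 + (7 + 2*8**2))**2 = (-66 + (7 + 2*64))**2 = (-66 + (7 + 128))**2 = (-66 + 135)**2 = 69**2 = 4761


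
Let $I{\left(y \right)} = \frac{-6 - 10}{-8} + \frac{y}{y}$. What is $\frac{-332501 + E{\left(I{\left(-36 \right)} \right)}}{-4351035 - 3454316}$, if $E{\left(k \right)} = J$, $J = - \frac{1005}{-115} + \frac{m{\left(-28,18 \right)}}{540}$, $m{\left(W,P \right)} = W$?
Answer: $\frac{1032388631}{24235614855} \approx 0.042598$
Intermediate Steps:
$I{\left(y \right)} = 3$ ($I{\left(y \right)} = \left(-6 - 10\right) \left(- \frac{1}{8}\right) + 1 = \left(-16\right) \left(- \frac{1}{8}\right) + 1 = 2 + 1 = 3$)
$J = \frac{26974}{3105}$ ($J = - \frac{1005}{-115} - \frac{28}{540} = \left(-1005\right) \left(- \frac{1}{115}\right) - \frac{7}{135} = \frac{201}{23} - \frac{7}{135} = \frac{26974}{3105} \approx 8.6873$)
$E{\left(k \right)} = \frac{26974}{3105}$
$\frac{-332501 + E{\left(I{\left(-36 \right)} \right)}}{-4351035 - 3454316} = \frac{-332501 + \frac{26974}{3105}}{-4351035 - 3454316} = - \frac{1032388631}{3105 \left(-7805351\right)} = \left(- \frac{1032388631}{3105}\right) \left(- \frac{1}{7805351}\right) = \frac{1032388631}{24235614855}$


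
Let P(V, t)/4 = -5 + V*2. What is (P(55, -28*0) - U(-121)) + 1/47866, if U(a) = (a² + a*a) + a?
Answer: -1375716705/47866 ≈ -28741.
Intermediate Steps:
U(a) = a + 2*a² (U(a) = (a² + a²) + a = 2*a² + a = a + 2*a²)
P(V, t) = -20 + 8*V (P(V, t) = 4*(-5 + V*2) = 4*(-5 + 2*V) = -20 + 8*V)
(P(55, -28*0) - U(-121)) + 1/47866 = ((-20 + 8*55) - (-121)*(1 + 2*(-121))) + 1/47866 = ((-20 + 440) - (-121)*(1 - 242)) + 1/47866 = (420 - (-121)*(-241)) + 1/47866 = (420 - 1*29161) + 1/47866 = (420 - 29161) + 1/47866 = -28741 + 1/47866 = -1375716705/47866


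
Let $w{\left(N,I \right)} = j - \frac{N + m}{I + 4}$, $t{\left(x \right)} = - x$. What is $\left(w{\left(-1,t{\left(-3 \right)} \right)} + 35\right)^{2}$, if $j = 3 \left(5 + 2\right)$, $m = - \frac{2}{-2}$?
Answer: $3136$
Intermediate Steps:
$m = 1$ ($m = \left(-2\right) \left(- \frac{1}{2}\right) = 1$)
$j = 21$ ($j = 3 \cdot 7 = 21$)
$w{\left(N,I \right)} = 21 - \frac{1 + N}{4 + I}$ ($w{\left(N,I \right)} = 21 - \frac{N + 1}{I + 4} = 21 - \frac{1 + N}{4 + I}$)
$\left(w{\left(-1,t{\left(-3 \right)} \right)} + 35\right)^{2} = \left(\frac{83 - -1 + 21 \left(\left(-1\right) \left(-3\right)\right)}{4 - -3} + 35\right)^{2} = \left(\frac{83 + 1 + 21 \cdot 3}{4 + 3} + 35\right)^{2} = \left(\frac{83 + 1 + 63}{7} + 35\right)^{2} = \left(\frac{1}{7} \cdot 147 + 35\right)^{2} = \left(21 + 35\right)^{2} = 56^{2} = 3136$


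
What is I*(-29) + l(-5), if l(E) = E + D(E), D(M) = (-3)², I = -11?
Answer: 323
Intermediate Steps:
D(M) = 9
l(E) = 9 + E (l(E) = E + 9 = 9 + E)
I*(-29) + l(-5) = -11*(-29) + (9 - 5) = 319 + 4 = 323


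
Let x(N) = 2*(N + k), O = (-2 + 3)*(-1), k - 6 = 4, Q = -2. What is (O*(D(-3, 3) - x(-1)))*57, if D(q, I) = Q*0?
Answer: 1026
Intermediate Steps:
D(q, I) = 0 (D(q, I) = -2*0 = 0)
k = 10 (k = 6 + 4 = 10)
O = -1 (O = 1*(-1) = -1)
x(N) = 20 + 2*N (x(N) = 2*(N + 10) = 2*(10 + N) = 20 + 2*N)
(O*(D(-3, 3) - x(-1)))*57 = -(0 - (20 + 2*(-1)))*57 = -(0 - (20 - 2))*57 = -(0 - 1*18)*57 = -(0 - 18)*57 = -1*(-18)*57 = 18*57 = 1026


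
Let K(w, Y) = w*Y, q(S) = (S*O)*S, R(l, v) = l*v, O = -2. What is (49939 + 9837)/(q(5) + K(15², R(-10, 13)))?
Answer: -14944/7325 ≈ -2.0401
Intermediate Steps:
q(S) = -2*S² (q(S) = (S*(-2))*S = (-2*S)*S = -2*S²)
K(w, Y) = Y*w
(49939 + 9837)/(q(5) + K(15², R(-10, 13))) = (49939 + 9837)/(-2*5² - 10*13*15²) = 59776/(-2*25 - 130*225) = 59776/(-50 - 29250) = 59776/(-29300) = 59776*(-1/29300) = -14944/7325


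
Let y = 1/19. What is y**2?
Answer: 1/361 ≈ 0.0027701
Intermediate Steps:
y = 1/19 ≈ 0.052632
y**2 = (1/19)**2 = 1/361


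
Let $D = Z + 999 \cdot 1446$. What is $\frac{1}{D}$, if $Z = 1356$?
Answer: $\frac{1}{1445910} \approx 6.9161 \cdot 10^{-7}$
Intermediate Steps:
$D = 1445910$ ($D = 1356 + 999 \cdot 1446 = 1356 + 1444554 = 1445910$)
$\frac{1}{D} = \frac{1}{1445910}$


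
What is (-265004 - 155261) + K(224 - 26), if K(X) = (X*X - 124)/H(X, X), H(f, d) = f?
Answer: -41586695/99 ≈ -4.2007e+5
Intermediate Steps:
K(X) = (-124 + X**2)/X (K(X) = (X*X - 124)/X = (X**2 - 124)/X = (-124 + X**2)/X)
(-265004 - 155261) + K(224 - 26) = (-265004 - 155261) + ((224 - 26) - 124/(224 - 26)) = -420265 + (198 - 124/198) = -420265 + (198 - 124*1/198) = -420265 + (198 - 62/99) = -420265 + 19540/99 = -41586695/99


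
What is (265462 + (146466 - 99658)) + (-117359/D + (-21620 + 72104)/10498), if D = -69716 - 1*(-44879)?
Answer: 40711699550455/130369413 ≈ 3.1228e+5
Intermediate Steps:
D = -24837 (D = -69716 + 44879 = -24837)
(265462 + (146466 - 99658)) + (-117359/D + (-21620 + 72104)/10498) = (265462 + (146466 - 99658)) + (-117359/(-24837) + (-21620 + 72104)/10498) = (265462 + 46808) + (-117359*(-1/24837) + 50484*(1/10498)) = 312270 + (117359/24837 + 25242/5249) = 312270 + 1242952945/130369413 = 40711699550455/130369413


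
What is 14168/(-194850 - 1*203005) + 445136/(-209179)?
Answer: -180063231352/83222911045 ≈ -2.1636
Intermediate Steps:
14168/(-194850 - 1*203005) + 445136/(-209179) = 14168/(-194850 - 203005) + 445136*(-1/209179) = 14168/(-397855) - 445136/209179 = 14168*(-1/397855) - 445136/209179 = -14168/397855 - 445136/209179 = -180063231352/83222911045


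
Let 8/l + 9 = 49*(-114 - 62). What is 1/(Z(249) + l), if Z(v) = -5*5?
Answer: -8633/215833 ≈ -0.039999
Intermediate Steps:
Z(v) = -25
l = -8/8633 (l = 8/(-9 + 49*(-114 - 62)) = 8/(-9 + 49*(-176)) = 8/(-9 - 8624) = 8/(-8633) = 8*(-1/8633) = -8/8633 ≈ -0.00092668)
1/(Z(249) + l) = 1/(-25 - 8/8633) = 1/(-215833/8633) = -8633/215833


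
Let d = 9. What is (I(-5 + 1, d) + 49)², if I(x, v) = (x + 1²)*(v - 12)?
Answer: 3364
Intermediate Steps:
I(x, v) = (1 + x)*(-12 + v) (I(x, v) = (x + 1)*(-12 + v) = (1 + x)*(-12 + v))
(I(-5 + 1, d) + 49)² = ((-12 + 9 - 12*(-5 + 1) + 9*(-5 + 1)) + 49)² = ((-12 + 9 - 12*(-4) + 9*(-4)) + 49)² = ((-12 + 9 + 48 - 36) + 49)² = (9 + 49)² = 58² = 3364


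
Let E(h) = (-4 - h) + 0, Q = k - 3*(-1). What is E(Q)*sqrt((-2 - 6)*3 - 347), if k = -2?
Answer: -5*I*sqrt(371) ≈ -96.307*I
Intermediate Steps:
Q = 1 (Q = -2 - 3*(-1) = -2 + 3 = 1)
E(h) = -4 - h
E(Q)*sqrt((-2 - 6)*3 - 347) = (-4 - 1*1)*sqrt((-2 - 6)*3 - 347) = (-4 - 1)*sqrt(-8*3 - 347) = -5*sqrt(-24 - 347) = -5*I*sqrt(371)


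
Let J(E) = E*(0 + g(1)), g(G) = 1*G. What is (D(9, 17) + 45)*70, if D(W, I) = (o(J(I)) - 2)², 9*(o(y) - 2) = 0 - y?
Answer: 275380/81 ≈ 3399.8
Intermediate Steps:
g(G) = G
J(E) = E (J(E) = E*(0 + 1) = E*1 = E)
o(y) = 2 - y/9 (o(y) = 2 + (0 - y)/9 = 2 + (-y)/9 = 2 - y/9)
D(W, I) = I²/81 (D(W, I) = ((2 - I/9) - 2)² = (-I/9)² = I²/81)
(D(9, 17) + 45)*70 = ((1/81)*17² + 45)*70 = ((1/81)*289 + 45)*70 = (289/81 + 45)*70 = (3934/81)*70 = 275380/81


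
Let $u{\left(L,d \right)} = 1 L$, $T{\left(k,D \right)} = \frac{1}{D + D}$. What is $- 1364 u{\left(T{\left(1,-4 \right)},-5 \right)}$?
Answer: $\frac{341}{2} \approx 170.5$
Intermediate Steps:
$T{\left(k,D \right)} = \frac{1}{2 D}$
$u{\left(L,d \right)} = L$
$- 1364 u{\left(T{\left(1,-4 \right)},-5 \right)} = - 1364 \frac{1}{2 \left(-4\right)} = - 1364 \cdot \frac{1}{2} \left(- \frac{1}{4}\right) = \left(-1364\right) \left(- \frac{1}{8}\right) = \frac{341}{2}$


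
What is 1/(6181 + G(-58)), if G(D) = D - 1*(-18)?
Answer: 1/6141 ≈ 0.00016284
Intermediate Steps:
G(D) = 18 + D (G(D) = D + 18 = 18 + D)
1/(6181 + G(-58)) = 1/(6181 + (18 - 58)) = 1/(6181 - 40) = 1/6141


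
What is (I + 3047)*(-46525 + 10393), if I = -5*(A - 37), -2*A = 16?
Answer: -118223904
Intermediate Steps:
A = -8 (A = -½*16 = -8)
I = 225 (I = -5*(-8 - 37) = -5*(-45) = 225)
(I + 3047)*(-46525 + 10393) = (225 + 3047)*(-46525 + 10393) = 3272*(-36132) = -118223904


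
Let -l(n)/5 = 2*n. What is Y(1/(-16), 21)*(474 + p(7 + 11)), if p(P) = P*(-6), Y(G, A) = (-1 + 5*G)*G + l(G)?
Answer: 33123/128 ≈ 258.77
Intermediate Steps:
l(n) = -10*n
Y(G, A) = -10*G + G*(-1 + 5*G) (Y(G, A) = (-1 + 5*G)*G - 10*G = G*(-1 + 5*G) - 10*G = -10*G + G*(-1 + 5*G))
p(P) = -6*P
Y(1/(-16), 21)*(474 + p(7 + 11)) = ((-11 + 5/(-16))/(-16))*(474 - 6*(7 + 11)) = (-(-11 + 5*(-1/16))/16)*(474 - 6*18) = (-(-11 - 5/16)/16)*(474 - 108) = -1/16*(-181/16)*366 = (181/256)*366 = 33123/128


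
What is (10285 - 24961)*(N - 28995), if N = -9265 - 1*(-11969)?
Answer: 385846716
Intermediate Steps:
N = 2704 (N = -9265 + 11969 = 2704)
(10285 - 24961)*(N - 28995) = (10285 - 24961)*(2704 - 28995) = -14676*(-26291) = 385846716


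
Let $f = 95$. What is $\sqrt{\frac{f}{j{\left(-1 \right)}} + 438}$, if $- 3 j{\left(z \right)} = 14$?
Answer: $\frac{\sqrt{81858}}{14} \approx 20.436$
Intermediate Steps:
$j{\left(z \right)} = - \frac{14}{3}$ ($j{\left(z \right)} = \left(- \frac{1}{3}\right) 14 = - \frac{14}{3}$)
$\sqrt{\frac{f}{j{\left(-1 \right)}} + 438} = \sqrt{\frac{95}{- \frac{14}{3}} + 438} = \sqrt{95 \left(- \frac{3}{14}\right) + 438} = \sqrt{- \frac{285}{14} + 438} = \sqrt{\frac{5847}{14}} = \frac{\sqrt{81858}}{14}$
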